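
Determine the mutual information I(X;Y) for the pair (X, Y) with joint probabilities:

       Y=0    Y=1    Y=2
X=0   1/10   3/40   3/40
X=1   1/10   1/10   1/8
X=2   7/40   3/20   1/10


H(X) = 1.5516, H(Y) = 1.5787, H(X,Y) = 3.1149
I(X;Y) = H(X) + H(Y) - H(X,Y) = 0.0154 bits


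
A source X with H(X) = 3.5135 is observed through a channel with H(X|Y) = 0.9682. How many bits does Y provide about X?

I(X;Y) = H(X) - H(X|Y)
I(X;Y) = 3.5135 - 0.9682 = 2.5453 bits


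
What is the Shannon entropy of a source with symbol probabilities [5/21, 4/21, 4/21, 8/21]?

H(X) = -Σ p(x) log₂ p(x)
  -5/21 × log₂(5/21) = 0.4929
  -4/21 × log₂(4/21) = 0.4557
  -4/21 × log₂(4/21) = 0.4557
  -8/21 × log₂(8/21) = 0.5304
H(X) = 1.9347 bits


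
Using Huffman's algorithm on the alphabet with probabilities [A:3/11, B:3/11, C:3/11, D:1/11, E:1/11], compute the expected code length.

Huffman tree construction:
Combine smallest probabilities repeatedly
Resulting codes:
  A: 01 (length 2)
  B: 10 (length 2)
  C: 11 (length 2)
  D: 000 (length 3)
  E: 001 (length 3)
Average length = Σ p(s) × length(s) = 2.1818 bits


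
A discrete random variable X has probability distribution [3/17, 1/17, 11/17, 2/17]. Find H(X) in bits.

H(X) = -Σ p(x) log₂ p(x)
  -3/17 × log₂(3/17) = 0.4416
  -1/17 × log₂(1/17) = 0.2404
  -11/17 × log₂(11/17) = 0.4064
  -2/17 × log₂(2/17) = 0.3632
H(X) = 1.4517 bits


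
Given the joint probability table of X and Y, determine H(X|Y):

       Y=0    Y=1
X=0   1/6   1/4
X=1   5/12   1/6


H(X|Y) = Σ_y p(y) H(X|Y=y)
  p(Y=0) = 7/12, H(X|Y=0) = 0.8631
  p(Y=1) = 5/12, H(X|Y=1) = 0.9710
H(X|Y) = 0.5833×0.8631 + 0.4167×0.9710 = 0.9080 bits


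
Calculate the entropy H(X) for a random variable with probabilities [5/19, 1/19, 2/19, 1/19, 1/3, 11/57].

H(X) = -Σ p(x) log₂ p(x)
  -5/19 × log₂(5/19) = 0.5068
  -1/19 × log₂(1/19) = 0.2236
  -2/19 × log₂(2/19) = 0.3419
  -1/19 × log₂(1/19) = 0.2236
  -1/3 × log₂(1/3) = 0.5283
  -11/57 × log₂(11/57) = 0.4580
H(X) = 2.2822 bits


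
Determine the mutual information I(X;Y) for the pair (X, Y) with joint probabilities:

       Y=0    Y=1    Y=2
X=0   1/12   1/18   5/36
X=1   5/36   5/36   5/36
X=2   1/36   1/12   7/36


H(X) = 1.5622, H(Y) = 1.5245, H(X,Y) = 3.0144
I(X;Y) = H(X) + H(Y) - H(X,Y) = 0.0724 bits


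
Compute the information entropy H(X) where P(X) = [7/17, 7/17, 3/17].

H(X) = -Σ p(x) log₂ p(x)
  -7/17 × log₂(7/17) = 0.5271
  -7/17 × log₂(7/17) = 0.5271
  -3/17 × log₂(3/17) = 0.4416
H(X) = 1.4958 bits


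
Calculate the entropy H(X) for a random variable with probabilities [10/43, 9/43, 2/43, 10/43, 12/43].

H(X) = -Σ p(x) log₂ p(x)
  -10/43 × log₂(10/43) = 0.4894
  -9/43 × log₂(9/43) = 0.4723
  -2/43 × log₂(2/43) = 0.2059
  -10/43 × log₂(10/43) = 0.4894
  -12/43 × log₂(12/43) = 0.5139
H(X) = 2.1707 bits


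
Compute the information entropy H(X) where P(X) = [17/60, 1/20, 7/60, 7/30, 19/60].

H(X) = -Σ p(x) log₂ p(x)
  -17/60 × log₂(17/60) = 0.5155
  -1/20 × log₂(1/20) = 0.2161
  -7/60 × log₂(7/60) = 0.3616
  -7/30 × log₂(7/30) = 0.4899
  -19/60 × log₂(19/60) = 0.5253
H(X) = 2.1084 bits


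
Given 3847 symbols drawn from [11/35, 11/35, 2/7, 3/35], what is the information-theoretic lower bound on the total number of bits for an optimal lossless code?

Entropy H = 1.8698 bits/symbol
Minimum bits = H × n = 1.8698 × 3847
= 7193.15 bits


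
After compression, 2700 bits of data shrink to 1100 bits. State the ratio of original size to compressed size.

Compression ratio = Original / Compressed
= 2700 / 1100 = 2.45:1


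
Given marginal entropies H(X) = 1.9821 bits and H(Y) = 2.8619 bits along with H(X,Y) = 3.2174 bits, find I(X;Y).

I(X;Y) = H(X) + H(Y) - H(X,Y)
I(X;Y) = 1.9821 + 2.8619 - 3.2174 = 1.6266 bits


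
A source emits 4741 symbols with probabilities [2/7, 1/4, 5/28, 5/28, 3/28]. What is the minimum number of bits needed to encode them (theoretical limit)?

Entropy H = 2.2493 bits/symbol
Minimum bits = H × n = 2.2493 × 4741
= 10663.91 bits


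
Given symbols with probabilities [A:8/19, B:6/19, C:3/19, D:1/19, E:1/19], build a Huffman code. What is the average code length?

Huffman tree construction:
Combine smallest probabilities repeatedly
Resulting codes:
  A: 0 (length 1)
  B: 11 (length 2)
  C: 101 (length 3)
  D: 1000 (length 4)
  E: 1001 (length 4)
Average length = Σ p(s) × length(s) = 1.9474 bits


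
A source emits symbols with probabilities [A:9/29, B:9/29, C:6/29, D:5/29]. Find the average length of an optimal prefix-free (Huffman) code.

Huffman tree construction:
Combine smallest probabilities repeatedly
Resulting codes:
  A: 10 (length 2)
  B: 11 (length 2)
  C: 01 (length 2)
  D: 00 (length 2)
Average length = Σ p(s) × length(s) = 2.0000 bits


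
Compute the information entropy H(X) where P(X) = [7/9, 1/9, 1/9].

H(X) = -Σ p(x) log₂ p(x)
  -7/9 × log₂(7/9) = 0.2820
  -1/9 × log₂(1/9) = 0.3522
  -1/9 × log₂(1/9) = 0.3522
H(X) = 0.9864 bits


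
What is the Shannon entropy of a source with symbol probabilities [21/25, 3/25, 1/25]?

H(X) = -Σ p(x) log₂ p(x)
  -21/25 × log₂(21/25) = 0.2113
  -3/25 × log₂(3/25) = 0.3671
  -1/25 × log₂(1/25) = 0.1858
H(X) = 0.7641 bits


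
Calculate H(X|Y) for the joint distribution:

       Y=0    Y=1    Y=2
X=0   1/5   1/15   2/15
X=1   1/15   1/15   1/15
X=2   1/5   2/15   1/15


H(X|Y) = Σ_y p(y) H(X|Y=y)
  p(Y=0) = 7/15, H(X|Y=0) = 1.4488
  p(Y=1) = 4/15, H(X|Y=1) = 1.5000
  p(Y=2) = 4/15, H(X|Y=2) = 1.5000
H(X|Y) = 0.4667×1.4488 + 0.2667×1.5000 + 0.2667×1.5000 = 1.4761 bits


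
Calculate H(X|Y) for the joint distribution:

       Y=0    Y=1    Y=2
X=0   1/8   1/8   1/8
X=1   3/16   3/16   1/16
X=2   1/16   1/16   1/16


H(X|Y) = Σ_y p(y) H(X|Y=y)
  p(Y=0) = 3/8, H(X|Y=0) = 1.4591
  p(Y=1) = 3/8, H(X|Y=1) = 1.4591
  p(Y=2) = 1/4, H(X|Y=2) = 1.5000
H(X|Y) = 0.3750×1.4591 + 0.3750×1.4591 + 0.2500×1.5000 = 1.4694 bits


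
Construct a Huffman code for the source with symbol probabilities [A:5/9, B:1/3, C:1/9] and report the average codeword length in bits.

Huffman tree construction:
Combine smallest probabilities repeatedly
Resulting codes:
  A: 1 (length 1)
  B: 01 (length 2)
  C: 00 (length 2)
Average length = Σ p(s) × length(s) = 1.4444 bits


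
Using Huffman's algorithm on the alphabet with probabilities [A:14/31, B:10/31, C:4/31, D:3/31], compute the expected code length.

Huffman tree construction:
Combine smallest probabilities repeatedly
Resulting codes:
  A: 0 (length 1)
  B: 11 (length 2)
  C: 101 (length 3)
  D: 100 (length 3)
Average length = Σ p(s) × length(s) = 1.7742 bits


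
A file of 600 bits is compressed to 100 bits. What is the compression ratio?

Compression ratio = Original / Compressed
= 600 / 100 = 6.00:1


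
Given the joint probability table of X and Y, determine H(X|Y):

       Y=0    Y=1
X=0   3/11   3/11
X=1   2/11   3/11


H(X|Y) = Σ_y p(y) H(X|Y=y)
  p(Y=0) = 5/11, H(X|Y=0) = 0.9710
  p(Y=1) = 6/11, H(X|Y=1) = 1.0000
H(X|Y) = 0.4545×0.9710 + 0.5455×1.0000 = 0.9868 bits


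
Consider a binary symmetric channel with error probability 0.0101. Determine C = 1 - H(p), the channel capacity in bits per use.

For BSC with error probability p:
C = 1 - H(p) where H(p) is binary entropy
H(0.0101) = -0.0101 × log₂(0.0101) - 0.9899 × log₂(0.9899)
H(p) = 0.0815
C = 1 - 0.0815 = 0.9185 bits/use


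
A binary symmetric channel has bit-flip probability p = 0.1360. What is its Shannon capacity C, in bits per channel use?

For BSC with error probability p:
C = 1 - H(p) where H(p) is binary entropy
H(0.1360) = -0.1360 × log₂(0.1360) - 0.8640 × log₂(0.8640)
H(p) = 0.5737
C = 1 - 0.5737 = 0.4263 bits/use


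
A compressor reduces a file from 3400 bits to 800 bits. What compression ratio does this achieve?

Compression ratio = Original / Compressed
= 3400 / 800 = 4.25:1


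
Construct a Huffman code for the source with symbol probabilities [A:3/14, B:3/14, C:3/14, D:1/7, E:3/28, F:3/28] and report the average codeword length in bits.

Huffman tree construction:
Combine smallest probabilities repeatedly
Resulting codes:
  A: 111 (length 3)
  B: 00 (length 2)
  C: 01 (length 2)
  D: 110 (length 3)
  E: 100 (length 3)
  F: 101 (length 3)
Average length = Σ p(s) × length(s) = 2.5714 bits


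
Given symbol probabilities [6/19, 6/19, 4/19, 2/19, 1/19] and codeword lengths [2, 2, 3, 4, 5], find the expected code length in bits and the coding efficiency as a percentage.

Average length L = Σ p_i × l_i = 2.5789 bits
Entropy H = 2.0890 bits
Efficiency η = H/L × 100% = 81.00%


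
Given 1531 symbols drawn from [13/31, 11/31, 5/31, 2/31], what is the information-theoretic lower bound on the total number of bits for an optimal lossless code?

Entropy H = 1.7358 bits/symbol
Minimum bits = H × n = 1.7358 × 1531
= 2657.57 bits


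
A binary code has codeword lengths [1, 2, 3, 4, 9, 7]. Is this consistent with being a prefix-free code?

Kraft inequality: Σ 2^(-l_i) ≤ 1 for prefix-free code
Calculating: 2^(-1) + 2^(-2) + 2^(-3) + 2^(-4) + 2^(-9) + 2^(-7)
= 0.5 + 0.25 + 0.125 + 0.0625 + 0.001953125 + 0.0078125
= 0.9473
Since 0.9473 ≤ 1, prefix-free code exists


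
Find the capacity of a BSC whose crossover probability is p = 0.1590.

For BSC with error probability p:
C = 1 - H(p) where H(p) is binary entropy
H(0.1590) = -0.1590 × log₂(0.1590) - 0.8410 × log₂(0.8410)
H(p) = 0.6319
C = 1 - 0.6319 = 0.3681 bits/use


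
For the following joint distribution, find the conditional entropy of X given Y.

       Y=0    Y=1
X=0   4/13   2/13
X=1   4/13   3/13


H(X|Y) = Σ_y p(y) H(X|Y=y)
  p(Y=0) = 8/13, H(X|Y=0) = 1.0000
  p(Y=1) = 5/13, H(X|Y=1) = 0.9710
H(X|Y) = 0.6154×1.0000 + 0.3846×0.9710 = 0.9888 bits


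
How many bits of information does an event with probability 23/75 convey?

Information content I(x) = -log₂(p(x))
I = -log₂(23/75) = -log₂(0.3067)
I = 1.7053 bits


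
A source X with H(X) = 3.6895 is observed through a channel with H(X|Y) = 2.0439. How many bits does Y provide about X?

I(X;Y) = H(X) - H(X|Y)
I(X;Y) = 3.6895 - 2.0439 = 1.6456 bits


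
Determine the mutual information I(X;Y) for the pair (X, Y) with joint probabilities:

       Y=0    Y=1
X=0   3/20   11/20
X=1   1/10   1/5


H(X) = 0.8813, H(Y) = 0.8113, H(X,Y) = 1.6815
I(X;Y) = H(X) + H(Y) - H(X,Y) = 0.0111 bits


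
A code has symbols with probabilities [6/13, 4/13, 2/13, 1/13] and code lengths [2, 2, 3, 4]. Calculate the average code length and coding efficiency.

Average length L = Σ p_i × l_i = 2.3077 bits
Entropy H = 1.7381 bits
Efficiency η = H/L × 100% = 75.32%


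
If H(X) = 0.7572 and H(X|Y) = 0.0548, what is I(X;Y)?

I(X;Y) = H(X) - H(X|Y)
I(X;Y) = 0.7572 - 0.0548 = 0.7024 bits


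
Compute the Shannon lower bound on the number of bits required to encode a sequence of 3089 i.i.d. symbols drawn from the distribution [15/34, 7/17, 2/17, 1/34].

Entropy H = 1.5608 bits/symbol
Minimum bits = H × n = 1.5608 × 3089
= 4821.33 bits


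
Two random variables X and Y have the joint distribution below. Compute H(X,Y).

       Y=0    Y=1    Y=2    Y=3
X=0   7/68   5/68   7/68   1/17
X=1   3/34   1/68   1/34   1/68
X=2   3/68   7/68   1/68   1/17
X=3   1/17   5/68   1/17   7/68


H(X,Y) = -Σ p(x,y) log₂ p(x,y)
  p(0,0)=7/68: -0.1029 × log₂(0.1029) = 0.3377
  p(0,1)=5/68: -0.0735 × log₂(0.0735) = 0.2769
  p(0,2)=7/68: -0.1029 × log₂(0.1029) = 0.3377
  p(0,3)=1/17: -0.0588 × log₂(0.0588) = 0.2404
  p(1,0)=3/34: -0.0882 × log₂(0.0882) = 0.3090
  p(1,1)=1/68: -0.0147 × log₂(0.0147) = 0.0895
  p(1,2)=1/34: -0.0294 × log₂(0.0294) = 0.1496
  p(1,3)=1/68: -0.0147 × log₂(0.0147) = 0.0895
  p(2,0)=3/68: -0.0441 × log₂(0.0441) = 0.1986
  p(2,1)=7/68: -0.1029 × log₂(0.1029) = 0.3377
  p(2,2)=1/68: -0.0147 × log₂(0.0147) = 0.0895
  p(2,3)=1/17: -0.0588 × log₂(0.0588) = 0.2404
  p(3,0)=1/17: -0.0588 × log₂(0.0588) = 0.2404
  p(3,1)=5/68: -0.0735 × log₂(0.0735) = 0.2769
  p(3,2)=1/17: -0.0588 × log₂(0.0588) = 0.2404
  p(3,3)=7/68: -0.1029 × log₂(0.1029) = 0.3377
H(X,Y) = 3.7920 bits


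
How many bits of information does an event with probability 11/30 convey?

Information content I(x) = -log₂(p(x))
I = -log₂(11/30) = -log₂(0.3667)
I = 1.4475 bits


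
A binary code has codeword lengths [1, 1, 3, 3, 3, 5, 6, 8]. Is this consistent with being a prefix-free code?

Kraft inequality: Σ 2^(-l_i) ≤ 1 for prefix-free code
Calculating: 2^(-1) + 2^(-1) + 2^(-3) + 2^(-3) + 2^(-3) + 2^(-5) + 2^(-6) + 2^(-8)
= 0.5 + 0.5 + 0.125 + 0.125 + 0.125 + 0.03125 + 0.015625 + 0.00390625
= 1.4258
Since 1.4258 > 1, prefix-free code does not exist


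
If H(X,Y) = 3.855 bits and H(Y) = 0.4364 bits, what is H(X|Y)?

Chain rule: H(X,Y) = H(X|Y) + H(Y)
H(X|Y) = H(X,Y) - H(Y) = 3.855 - 0.4364 = 3.4186 bits


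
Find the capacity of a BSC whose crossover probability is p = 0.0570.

For BSC with error probability p:
C = 1 - H(p) where H(p) is binary entropy
H(0.0570) = -0.0570 × log₂(0.0570) - 0.9430 × log₂(0.9430)
H(p) = 0.3154
C = 1 - 0.3154 = 0.6846 bits/use


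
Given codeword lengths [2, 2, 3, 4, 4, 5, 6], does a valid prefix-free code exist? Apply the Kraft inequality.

Kraft inequality: Σ 2^(-l_i) ≤ 1 for prefix-free code
Calculating: 2^(-2) + 2^(-2) + 2^(-3) + 2^(-4) + 2^(-4) + 2^(-5) + 2^(-6)
= 0.25 + 0.25 + 0.125 + 0.0625 + 0.0625 + 0.03125 + 0.015625
= 0.7969
Since 0.7969 ≤ 1, prefix-free code exists


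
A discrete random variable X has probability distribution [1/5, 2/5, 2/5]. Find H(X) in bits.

H(X) = -Σ p(x) log₂ p(x)
  -1/5 × log₂(1/5) = 0.4644
  -2/5 × log₂(2/5) = 0.5288
  -2/5 × log₂(2/5) = 0.5288
H(X) = 1.5219 bits


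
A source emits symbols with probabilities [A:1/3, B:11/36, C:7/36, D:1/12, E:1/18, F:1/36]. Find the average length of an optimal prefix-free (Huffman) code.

Huffman tree construction:
Combine smallest probabilities repeatedly
Resulting codes:
  A: 11 (length 2)
  B: 10 (length 2)
  C: 01 (length 2)
  D: 000 (length 3)
  E: 0011 (length 4)
  F: 0010 (length 4)
Average length = Σ p(s) × length(s) = 2.2500 bits


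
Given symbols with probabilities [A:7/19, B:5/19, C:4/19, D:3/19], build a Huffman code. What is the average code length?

Huffman tree construction:
Combine smallest probabilities repeatedly
Resulting codes:
  A: 11 (length 2)
  B: 10 (length 2)
  C: 01 (length 2)
  D: 00 (length 2)
Average length = Σ p(s) × length(s) = 2.0000 bits


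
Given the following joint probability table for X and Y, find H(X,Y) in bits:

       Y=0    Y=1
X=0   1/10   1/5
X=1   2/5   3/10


H(X,Y) = -Σ p(x,y) log₂ p(x,y)
  p(0,0)=1/10: -0.1000 × log₂(0.1000) = 0.3322
  p(0,1)=1/5: -0.2000 × log₂(0.2000) = 0.4644
  p(1,0)=2/5: -0.4000 × log₂(0.4000) = 0.5288
  p(1,1)=3/10: -0.3000 × log₂(0.3000) = 0.5211
H(X,Y) = 1.8464 bits


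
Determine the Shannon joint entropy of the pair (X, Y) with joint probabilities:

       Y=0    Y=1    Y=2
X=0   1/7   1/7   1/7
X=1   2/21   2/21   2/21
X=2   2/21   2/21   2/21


H(X,Y) = -Σ p(x,y) log₂ p(x,y)
  p(0,0)=1/7: -0.1429 × log₂(0.1429) = 0.4011
  p(0,1)=1/7: -0.1429 × log₂(0.1429) = 0.4011
  p(0,2)=1/7: -0.1429 × log₂(0.1429) = 0.4011
  p(1,0)=2/21: -0.0952 × log₂(0.0952) = 0.3231
  p(1,1)=2/21: -0.0952 × log₂(0.0952) = 0.3231
  p(1,2)=2/21: -0.0952 × log₂(0.0952) = 0.3231
  p(2,0)=2/21: -0.0952 × log₂(0.0952) = 0.3231
  p(2,1)=2/21: -0.0952 × log₂(0.0952) = 0.3231
  p(2,2)=2/21: -0.0952 × log₂(0.0952) = 0.3231
H(X,Y) = 3.1416 bits


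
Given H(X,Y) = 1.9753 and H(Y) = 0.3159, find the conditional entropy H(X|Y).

Chain rule: H(X,Y) = H(X|Y) + H(Y)
H(X|Y) = H(X,Y) - H(Y) = 1.9753 - 0.3159 = 1.6594 bits


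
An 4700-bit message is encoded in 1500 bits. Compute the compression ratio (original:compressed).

Compression ratio = Original / Compressed
= 4700 / 1500 = 3.13:1


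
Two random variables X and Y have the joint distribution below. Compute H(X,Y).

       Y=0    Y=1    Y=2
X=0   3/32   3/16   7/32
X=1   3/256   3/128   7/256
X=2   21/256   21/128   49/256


H(X,Y) = -Σ p(x,y) log₂ p(x,y)
  p(0,0)=3/32: -0.0938 × log₂(0.0938) = 0.3202
  p(0,1)=3/16: -0.1875 × log₂(0.1875) = 0.4528
  p(0,2)=7/32: -0.2188 × log₂(0.2188) = 0.4796
  p(1,0)=3/256: -0.0117 × log₂(0.0117) = 0.0752
  p(1,1)=3/128: -0.0234 × log₂(0.0234) = 0.1269
  p(1,2)=7/256: -0.0273 × log₂(0.0273) = 0.1420
  p(2,0)=21/256: -0.0820 × log₂(0.0820) = 0.2959
  p(2,1)=21/128: -0.1641 × log₂(0.1641) = 0.4278
  p(2,2)=49/256: -0.1914 × log₂(0.1914) = 0.4566
H(X,Y) = 2.7770 bits


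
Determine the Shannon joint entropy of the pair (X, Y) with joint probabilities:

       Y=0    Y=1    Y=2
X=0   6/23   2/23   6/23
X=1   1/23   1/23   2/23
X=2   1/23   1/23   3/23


H(X,Y) = -Σ p(x,y) log₂ p(x,y)
  p(0,0)=6/23: -0.2609 × log₂(0.2609) = 0.5057
  p(0,1)=2/23: -0.0870 × log₂(0.0870) = 0.3064
  p(0,2)=6/23: -0.2609 × log₂(0.2609) = 0.5057
  p(1,0)=1/23: -0.0435 × log₂(0.0435) = 0.1967
  p(1,1)=1/23: -0.0435 × log₂(0.0435) = 0.1967
  p(1,2)=2/23: -0.0870 × log₂(0.0870) = 0.3064
  p(2,0)=1/23: -0.0435 × log₂(0.0435) = 0.1967
  p(2,1)=1/23: -0.0435 × log₂(0.0435) = 0.1967
  p(2,2)=3/23: -0.1304 × log₂(0.1304) = 0.3833
H(X,Y) = 2.7942 bits


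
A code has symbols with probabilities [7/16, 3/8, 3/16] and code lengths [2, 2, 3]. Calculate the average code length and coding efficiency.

Average length L = Σ p_i × l_i = 2.1875 bits
Entropy H = 1.5052 bits
Efficiency η = H/L × 100% = 68.81%


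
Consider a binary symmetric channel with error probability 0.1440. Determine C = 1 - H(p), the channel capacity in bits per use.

For BSC with error probability p:
C = 1 - H(p) where H(p) is binary entropy
H(0.1440) = -0.1440 × log₂(0.1440) - 0.8560 × log₂(0.8560)
H(p) = 0.5946
C = 1 - 0.5946 = 0.4054 bits/use


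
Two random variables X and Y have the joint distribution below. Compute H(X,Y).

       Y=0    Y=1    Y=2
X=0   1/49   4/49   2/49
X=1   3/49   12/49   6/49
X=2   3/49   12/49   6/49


H(X,Y) = -Σ p(x,y) log₂ p(x,y)
  p(0,0)=1/49: -0.0204 × log₂(0.0204) = 0.1146
  p(0,1)=4/49: -0.0816 × log₂(0.0816) = 0.2951
  p(0,2)=2/49: -0.0408 × log₂(0.0408) = 0.1884
  p(1,0)=3/49: -0.0612 × log₂(0.0612) = 0.2467
  p(1,1)=12/49: -0.2449 × log₂(0.2449) = 0.4971
  p(1,2)=6/49: -0.1224 × log₂(0.1224) = 0.3710
  p(2,0)=3/49: -0.0612 × log₂(0.0612) = 0.2467
  p(2,1)=12/49: -0.2449 × log₂(0.2449) = 0.4971
  p(2,2)=6/49: -0.1224 × log₂(0.1224) = 0.3710
H(X,Y) = 2.8276 bits


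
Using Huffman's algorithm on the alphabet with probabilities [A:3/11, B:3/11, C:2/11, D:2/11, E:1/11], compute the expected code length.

Huffman tree construction:
Combine smallest probabilities repeatedly
Resulting codes:
  A: 01 (length 2)
  B: 10 (length 2)
  C: 111 (length 3)
  D: 00 (length 2)
  E: 110 (length 3)
Average length = Σ p(s) × length(s) = 2.2727 bits


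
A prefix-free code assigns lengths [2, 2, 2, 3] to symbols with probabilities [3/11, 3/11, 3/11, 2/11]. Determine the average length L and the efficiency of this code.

Average length L = Σ p_i × l_i = 2.1818 bits
Entropy H = 1.9808 bits
Efficiency η = H/L × 100% = 90.79%


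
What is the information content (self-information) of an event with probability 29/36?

Information content I(x) = -log₂(p(x))
I = -log₂(29/36) = -log₂(0.8056)
I = 0.3119 bits


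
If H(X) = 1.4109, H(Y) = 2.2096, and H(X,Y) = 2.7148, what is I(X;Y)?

I(X;Y) = H(X) + H(Y) - H(X,Y)
I(X;Y) = 1.4109 + 2.2096 - 2.7148 = 0.9057 bits


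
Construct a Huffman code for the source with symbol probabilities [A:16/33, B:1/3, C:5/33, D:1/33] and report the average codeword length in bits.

Huffman tree construction:
Combine smallest probabilities repeatedly
Resulting codes:
  A: 0 (length 1)
  B: 11 (length 2)
  C: 101 (length 3)
  D: 100 (length 3)
Average length = Σ p(s) × length(s) = 1.6970 bits


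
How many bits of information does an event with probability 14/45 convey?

Information content I(x) = -log₂(p(x))
I = -log₂(14/45) = -log₂(0.3111)
I = 1.6845 bits


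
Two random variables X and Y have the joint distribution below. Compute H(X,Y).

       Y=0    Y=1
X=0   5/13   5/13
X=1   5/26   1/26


H(X,Y) = -Σ p(x,y) log₂ p(x,y)
  p(0,0)=5/13: -0.3846 × log₂(0.3846) = 0.5302
  p(0,1)=5/13: -0.3846 × log₂(0.3846) = 0.5302
  p(1,0)=5/26: -0.1923 × log₂(0.1923) = 0.4574
  p(1,1)=1/26: -0.0385 × log₂(0.0385) = 0.1808
H(X,Y) = 1.6986 bits


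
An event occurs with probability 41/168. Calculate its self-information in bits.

Information content I(x) = -log₂(p(x))
I = -log₂(41/168) = -log₂(0.2440)
I = 2.0348 bits


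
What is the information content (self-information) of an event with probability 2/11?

Information content I(x) = -log₂(p(x))
I = -log₂(2/11) = -log₂(0.1818)
I = 2.4594 bits


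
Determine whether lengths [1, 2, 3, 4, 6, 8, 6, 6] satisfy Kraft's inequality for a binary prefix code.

Kraft inequality: Σ 2^(-l_i) ≤ 1 for prefix-free code
Calculating: 2^(-1) + 2^(-2) + 2^(-3) + 2^(-4) + 2^(-6) + 2^(-8) + 2^(-6) + 2^(-6)
= 0.5 + 0.25 + 0.125 + 0.0625 + 0.015625 + 0.00390625 + 0.015625 + 0.015625
= 0.9883
Since 0.9883 ≤ 1, prefix-free code exists


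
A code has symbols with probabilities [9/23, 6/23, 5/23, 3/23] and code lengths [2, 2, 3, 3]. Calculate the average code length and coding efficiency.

Average length L = Σ p_i × l_i = 2.3478 bits
Entropy H = 1.8973 bits
Efficiency η = H/L × 100% = 80.81%


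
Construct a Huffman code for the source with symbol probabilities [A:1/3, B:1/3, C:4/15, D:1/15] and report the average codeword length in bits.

Huffman tree construction:
Combine smallest probabilities repeatedly
Resulting codes:
  A: 10 (length 2)
  B: 11 (length 2)
  C: 01 (length 2)
  D: 00 (length 2)
Average length = Σ p(s) × length(s) = 2.0000 bits


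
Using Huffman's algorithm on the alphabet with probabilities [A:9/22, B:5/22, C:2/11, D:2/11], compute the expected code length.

Huffman tree construction:
Combine smallest probabilities repeatedly
Resulting codes:
  A: 0 (length 1)
  B: 10 (length 2)
  C: 110 (length 3)
  D: 111 (length 3)
Average length = Σ p(s) × length(s) = 1.9545 bits


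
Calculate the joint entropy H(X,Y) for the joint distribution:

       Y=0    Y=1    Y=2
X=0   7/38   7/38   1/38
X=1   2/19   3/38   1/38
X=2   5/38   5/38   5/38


H(X,Y) = -Σ p(x,y) log₂ p(x,y)
  p(0,0)=7/38: -0.1842 × log₂(0.1842) = 0.4496
  p(0,1)=7/38: -0.1842 × log₂(0.1842) = 0.4496
  p(0,2)=1/38: -0.0263 × log₂(0.0263) = 0.1381
  p(1,0)=2/19: -0.1053 × log₂(0.1053) = 0.3419
  p(1,1)=3/38: -0.0789 × log₂(0.0789) = 0.2892
  p(1,2)=1/38: -0.0263 × log₂(0.0263) = 0.1381
  p(2,0)=5/38: -0.1316 × log₂(0.1316) = 0.3850
  p(2,1)=5/38: -0.1316 × log₂(0.1316) = 0.3850
  p(2,2)=5/38: -0.1316 × log₂(0.1316) = 0.3850
H(X,Y) = 2.9614 bits


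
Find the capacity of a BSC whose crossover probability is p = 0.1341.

For BSC with error probability p:
C = 1 - H(p) where H(p) is binary entropy
H(0.1341) = -0.1341 × log₂(0.1341) - 0.8659 × log₂(0.8659)
H(p) = 0.5686
C = 1 - 0.5686 = 0.4314 bits/use


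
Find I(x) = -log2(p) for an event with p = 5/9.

Information content I(x) = -log₂(p(x))
I = -log₂(5/9) = -log₂(0.5556)
I = 0.8480 bits


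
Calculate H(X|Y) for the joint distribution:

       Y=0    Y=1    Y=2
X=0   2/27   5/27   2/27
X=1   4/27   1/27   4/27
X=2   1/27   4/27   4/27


H(X|Y) = Σ_y p(y) H(X|Y=y)
  p(Y=0) = 7/27, H(X|Y=0) = 1.3788
  p(Y=1) = 10/27, H(X|Y=1) = 1.3610
  p(Y=2) = 10/27, H(X|Y=2) = 1.5219
H(X|Y) = 0.2593×1.3788 + 0.3704×1.3610 + 0.3704×1.5219 = 1.4252 bits


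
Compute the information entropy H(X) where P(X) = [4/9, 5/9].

H(X) = -Σ p(x) log₂ p(x)
  -4/9 × log₂(4/9) = 0.5200
  -5/9 × log₂(5/9) = 0.4711
H(X) = 0.9911 bits


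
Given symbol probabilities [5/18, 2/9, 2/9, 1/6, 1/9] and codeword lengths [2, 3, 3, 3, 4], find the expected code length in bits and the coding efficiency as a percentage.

Average length L = Σ p_i × l_i = 2.8333 bits
Entropy H = 2.2608 bits
Efficiency η = H/L × 100% = 79.79%


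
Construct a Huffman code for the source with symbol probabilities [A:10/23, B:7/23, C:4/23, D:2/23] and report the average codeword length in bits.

Huffman tree construction:
Combine smallest probabilities repeatedly
Resulting codes:
  A: 0 (length 1)
  B: 11 (length 2)
  C: 101 (length 3)
  D: 100 (length 3)
Average length = Σ p(s) × length(s) = 1.8261 bits


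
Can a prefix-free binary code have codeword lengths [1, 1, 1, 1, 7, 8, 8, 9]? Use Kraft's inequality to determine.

Kraft inequality: Σ 2^(-l_i) ≤ 1 for prefix-free code
Calculating: 2^(-1) + 2^(-1) + 2^(-1) + 2^(-1) + 2^(-7) + 2^(-8) + 2^(-8) + 2^(-9)
= 0.5 + 0.5 + 0.5 + 0.5 + 0.0078125 + 0.00390625 + 0.00390625 + 0.001953125
= 2.0176
Since 2.0176 > 1, prefix-free code does not exist


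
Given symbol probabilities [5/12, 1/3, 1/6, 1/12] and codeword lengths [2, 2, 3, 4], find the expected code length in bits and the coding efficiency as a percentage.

Average length L = Σ p_i × l_i = 2.3333 bits
Entropy H = 1.7842 bits
Efficiency η = H/L × 100% = 76.46%


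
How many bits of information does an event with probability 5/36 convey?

Information content I(x) = -log₂(p(x))
I = -log₂(5/36) = -log₂(0.1389)
I = 2.8480 bits


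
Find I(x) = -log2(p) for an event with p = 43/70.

Information content I(x) = -log₂(p(x))
I = -log₂(43/70) = -log₂(0.6143)
I = 0.7030 bits


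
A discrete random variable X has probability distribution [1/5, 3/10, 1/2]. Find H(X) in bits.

H(X) = -Σ p(x) log₂ p(x)
  -1/5 × log₂(1/5) = 0.4644
  -3/10 × log₂(3/10) = 0.5211
  -1/2 × log₂(1/2) = 0.5000
H(X) = 1.4855 bits


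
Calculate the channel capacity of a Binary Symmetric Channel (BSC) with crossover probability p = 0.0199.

For BSC with error probability p:
C = 1 - H(p) where H(p) is binary entropy
H(0.0199) = -0.0199 × log₂(0.0199) - 0.9801 × log₂(0.9801)
H(p) = 0.1409
C = 1 - 0.1409 = 0.8591 bits/use


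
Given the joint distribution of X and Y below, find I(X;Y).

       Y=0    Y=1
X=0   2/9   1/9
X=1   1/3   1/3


H(X) = 0.9183, H(Y) = 0.9911, H(X,Y) = 1.8911
I(X;Y) = H(X) + H(Y) - H(X,Y) = 0.0183 bits


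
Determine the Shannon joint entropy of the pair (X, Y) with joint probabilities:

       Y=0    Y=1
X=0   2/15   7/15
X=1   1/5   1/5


H(X,Y) = -Σ p(x,y) log₂ p(x,y)
  p(0,0)=2/15: -0.1333 × log₂(0.1333) = 0.3876
  p(0,1)=7/15: -0.4667 × log₂(0.4667) = 0.5131
  p(1,0)=1/5: -0.2000 × log₂(0.2000) = 0.4644
  p(1,1)=1/5: -0.2000 × log₂(0.2000) = 0.4644
H(X,Y) = 1.8295 bits


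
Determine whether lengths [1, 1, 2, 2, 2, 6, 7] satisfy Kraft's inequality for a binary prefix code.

Kraft inequality: Σ 2^(-l_i) ≤ 1 for prefix-free code
Calculating: 2^(-1) + 2^(-1) + 2^(-2) + 2^(-2) + 2^(-2) + 2^(-6) + 2^(-7)
= 0.5 + 0.5 + 0.25 + 0.25 + 0.25 + 0.015625 + 0.0078125
= 1.7734
Since 1.7734 > 1, prefix-free code does not exist


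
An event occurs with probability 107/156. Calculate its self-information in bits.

Information content I(x) = -log₂(p(x))
I = -log₂(107/156) = -log₂(0.6859)
I = 0.5439 bits


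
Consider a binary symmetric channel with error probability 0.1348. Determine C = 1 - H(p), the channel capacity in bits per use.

For BSC with error probability p:
C = 1 - H(p) where H(p) is binary entropy
H(0.1348) = -0.1348 × log₂(0.1348) - 0.8652 × log₂(0.8652)
H(p) = 0.5705
C = 1 - 0.5705 = 0.4295 bits/use


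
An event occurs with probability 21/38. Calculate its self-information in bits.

Information content I(x) = -log₂(p(x))
I = -log₂(21/38) = -log₂(0.5526)
I = 0.8556 bits


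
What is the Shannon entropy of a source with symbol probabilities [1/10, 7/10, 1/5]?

H(X) = -Σ p(x) log₂ p(x)
  -1/10 × log₂(1/10) = 0.3322
  -7/10 × log₂(7/10) = 0.3602
  -1/5 × log₂(1/5) = 0.4644
H(X) = 1.1568 bits


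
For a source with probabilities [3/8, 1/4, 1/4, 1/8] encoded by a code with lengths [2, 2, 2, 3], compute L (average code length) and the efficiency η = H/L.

Average length L = Σ p_i × l_i = 2.1250 bits
Entropy H = 1.9056 bits
Efficiency η = H/L × 100% = 89.68%


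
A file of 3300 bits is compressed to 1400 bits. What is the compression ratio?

Compression ratio = Original / Compressed
= 3300 / 1400 = 2.36:1


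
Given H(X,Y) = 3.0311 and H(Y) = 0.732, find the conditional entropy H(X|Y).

Chain rule: H(X,Y) = H(X|Y) + H(Y)
H(X|Y) = H(X,Y) - H(Y) = 3.0311 - 0.732 = 2.2991 bits


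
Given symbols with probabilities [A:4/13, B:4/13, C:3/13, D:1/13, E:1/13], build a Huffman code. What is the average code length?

Huffman tree construction:
Combine smallest probabilities repeatedly
Resulting codes:
  A: 10 (length 2)
  B: 11 (length 2)
  C: 01 (length 2)
  D: 000 (length 3)
  E: 001 (length 3)
Average length = Σ p(s) × length(s) = 2.1538 bits


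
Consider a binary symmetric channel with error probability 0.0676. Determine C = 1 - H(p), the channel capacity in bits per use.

For BSC with error probability p:
C = 1 - H(p) where H(p) is binary entropy
H(0.0676) = -0.0676 × log₂(0.0676) - 0.9324 × log₂(0.9324)
H(p) = 0.3569
C = 1 - 0.3569 = 0.6431 bits/use


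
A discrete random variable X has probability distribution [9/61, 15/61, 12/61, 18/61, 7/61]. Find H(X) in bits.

H(X) = -Σ p(x) log₂ p(x)
  -9/61 × log₂(9/61) = 0.4073
  -15/61 × log₂(15/61) = 0.4977
  -12/61 × log₂(12/61) = 0.4615
  -18/61 × log₂(18/61) = 0.5196
  -7/61 × log₂(7/61) = 0.3584
H(X) = 2.2445 bits


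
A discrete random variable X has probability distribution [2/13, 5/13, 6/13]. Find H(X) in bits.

H(X) = -Σ p(x) log₂ p(x)
  -2/13 × log₂(2/13) = 0.4155
  -5/13 × log₂(5/13) = 0.5302
  -6/13 × log₂(6/13) = 0.5148
H(X) = 1.4605 bits


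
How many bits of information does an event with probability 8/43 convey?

Information content I(x) = -log₂(p(x))
I = -log₂(8/43) = -log₂(0.1860)
I = 2.4263 bits


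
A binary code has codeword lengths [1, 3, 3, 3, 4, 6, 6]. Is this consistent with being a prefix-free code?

Kraft inequality: Σ 2^(-l_i) ≤ 1 for prefix-free code
Calculating: 2^(-1) + 2^(-3) + 2^(-3) + 2^(-3) + 2^(-4) + 2^(-6) + 2^(-6)
= 0.5 + 0.125 + 0.125 + 0.125 + 0.0625 + 0.015625 + 0.015625
= 0.9688
Since 0.9688 ≤ 1, prefix-free code exists


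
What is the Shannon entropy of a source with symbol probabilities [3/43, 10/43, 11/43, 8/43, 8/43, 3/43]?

H(X) = -Σ p(x) log₂ p(x)
  -3/43 × log₂(3/43) = 0.2680
  -10/43 × log₂(10/43) = 0.4894
  -11/43 × log₂(11/43) = 0.5031
  -8/43 × log₂(8/43) = 0.4514
  -8/43 × log₂(8/43) = 0.4514
  -3/43 × log₂(3/43) = 0.2680
H(X) = 2.4313 bits


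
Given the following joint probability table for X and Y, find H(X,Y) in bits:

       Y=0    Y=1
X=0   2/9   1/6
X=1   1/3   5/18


H(X,Y) = -Σ p(x,y) log₂ p(x,y)
  p(0,0)=2/9: -0.2222 × log₂(0.2222) = 0.4822
  p(0,1)=1/6: -0.1667 × log₂(0.1667) = 0.4308
  p(1,0)=1/3: -0.3333 × log₂(0.3333) = 0.5283
  p(1,1)=5/18: -0.2778 × log₂(0.2778) = 0.5133
H(X,Y) = 1.9547 bits


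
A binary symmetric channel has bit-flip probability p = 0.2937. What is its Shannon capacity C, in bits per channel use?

For BSC with error probability p:
C = 1 - H(p) where H(p) is binary entropy
H(0.2937) = -0.2937 × log₂(0.2937) - 0.7063 × log₂(0.7063)
H(p) = 0.8735
C = 1 - 0.8735 = 0.1265 bits/use


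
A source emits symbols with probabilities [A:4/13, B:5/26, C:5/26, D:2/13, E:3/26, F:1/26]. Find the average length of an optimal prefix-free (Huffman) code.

Huffman tree construction:
Combine smallest probabilities repeatedly
Resulting codes:
  A: 10 (length 2)
  B: 00 (length 2)
  C: 01 (length 2)
  D: 110 (length 3)
  E: 1111 (length 4)
  F: 1110 (length 4)
Average length = Σ p(s) × length(s) = 2.4615 bits


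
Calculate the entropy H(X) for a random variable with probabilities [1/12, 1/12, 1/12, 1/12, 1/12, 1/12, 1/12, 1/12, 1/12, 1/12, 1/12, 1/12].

H(X) = -Σ p(x) log₂ p(x)
  -1/12 × log₂(1/12) = 0.2987
  -1/12 × log₂(1/12) = 0.2987
  -1/12 × log₂(1/12) = 0.2987
  -1/12 × log₂(1/12) = 0.2987
  -1/12 × log₂(1/12) = 0.2987
  -1/12 × log₂(1/12) = 0.2987
  -1/12 × log₂(1/12) = 0.2987
  -1/12 × log₂(1/12) = 0.2987
  -1/12 × log₂(1/12) = 0.2987
  -1/12 × log₂(1/12) = 0.2987
  -1/12 × log₂(1/12) = 0.2987
  -1/12 × log₂(1/12) = 0.2987
H(X) = 3.5850 bits


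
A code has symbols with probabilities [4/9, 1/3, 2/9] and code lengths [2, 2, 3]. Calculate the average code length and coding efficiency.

Average length L = Σ p_i × l_i = 2.2222 bits
Entropy H = 1.5305 bits
Efficiency η = H/L × 100% = 68.87%


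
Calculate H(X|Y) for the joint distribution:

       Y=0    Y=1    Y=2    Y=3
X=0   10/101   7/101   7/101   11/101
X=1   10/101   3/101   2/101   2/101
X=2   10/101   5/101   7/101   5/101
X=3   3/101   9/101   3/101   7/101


H(X|Y) = Σ_y p(y) H(X|Y=y)
  p(Y=0) = 33/101, H(X|Y=0) = 1.8804
  p(Y=1) = 24/101, H(X|Y=1) = 1.8956
  p(Y=2) = 19/101, H(X|Y=2) = 1.8238
  p(Y=3) = 25/101, H(X|Y=3) = 1.7913
H(X|Y) = 0.3267×1.8804 + 0.2376×1.8956 + 0.1881×1.8238 + 0.2475×1.7913 = 1.8513 bits


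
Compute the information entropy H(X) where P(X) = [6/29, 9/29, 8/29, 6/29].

H(X) = -Σ p(x) log₂ p(x)
  -6/29 × log₂(6/29) = 0.4703
  -9/29 × log₂(9/29) = 0.5239
  -8/29 × log₂(8/29) = 0.5125
  -6/29 × log₂(6/29) = 0.4703
H(X) = 1.9770 bits


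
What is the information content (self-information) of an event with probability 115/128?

Information content I(x) = -log₂(p(x))
I = -log₂(115/128) = -log₂(0.8984)
I = 0.1545 bits


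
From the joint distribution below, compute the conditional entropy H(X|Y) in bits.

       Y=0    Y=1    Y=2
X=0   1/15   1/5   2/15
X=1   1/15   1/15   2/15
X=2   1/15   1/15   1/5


H(X|Y) = Σ_y p(y) H(X|Y=y)
  p(Y=0) = 1/5, H(X|Y=0) = 1.5850
  p(Y=1) = 1/3, H(X|Y=1) = 1.3710
  p(Y=2) = 7/15, H(X|Y=2) = 1.5567
H(X|Y) = 0.2000×1.5850 + 0.3333×1.3710 + 0.4667×1.5567 = 1.5004 bits


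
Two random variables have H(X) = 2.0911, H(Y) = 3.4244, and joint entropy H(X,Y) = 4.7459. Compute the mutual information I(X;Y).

I(X;Y) = H(X) + H(Y) - H(X,Y)
I(X;Y) = 2.0911 + 3.4244 - 4.7459 = 0.7696 bits


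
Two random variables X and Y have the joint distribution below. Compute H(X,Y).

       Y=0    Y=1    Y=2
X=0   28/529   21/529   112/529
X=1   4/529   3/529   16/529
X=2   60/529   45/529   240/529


H(X,Y) = -Σ p(x,y) log₂ p(x,y)
  p(0,0)=28/529: -0.0529 × log₂(0.0529) = 0.2244
  p(0,1)=21/529: -0.0397 × log₂(0.0397) = 0.1848
  p(0,2)=112/529: -0.2117 × log₂(0.2117) = 0.4742
  p(1,0)=4/529: -0.0076 × log₂(0.0076) = 0.0533
  p(1,1)=3/529: -0.0057 × log₂(0.0057) = 0.0423
  p(1,2)=16/529: -0.0302 × log₂(0.0302) = 0.1527
  p(2,0)=60/529: -0.1134 × log₂(0.1134) = 0.3562
  p(2,1)=45/529: -0.0851 × log₂(0.0851) = 0.3024
  p(2,2)=240/529: -0.4537 × log₂(0.4537) = 0.5173
H(X,Y) = 2.3076 bits


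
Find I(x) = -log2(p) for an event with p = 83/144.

Information content I(x) = -log₂(p(x))
I = -log₂(83/144) = -log₂(0.5764)
I = 0.7949 bits


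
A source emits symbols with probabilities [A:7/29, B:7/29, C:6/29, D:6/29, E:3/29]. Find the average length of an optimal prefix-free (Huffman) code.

Huffman tree construction:
Combine smallest probabilities repeatedly
Resulting codes:
  A: 01 (length 2)
  B: 10 (length 2)
  C: 111 (length 3)
  D: 00 (length 2)
  E: 110 (length 3)
Average length = Σ p(s) × length(s) = 2.3103 bits


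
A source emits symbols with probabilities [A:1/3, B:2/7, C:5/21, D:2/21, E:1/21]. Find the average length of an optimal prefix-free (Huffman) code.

Huffman tree construction:
Combine smallest probabilities repeatedly
Resulting codes:
  A: 11 (length 2)
  B: 10 (length 2)
  C: 01 (length 2)
  D: 001 (length 3)
  E: 000 (length 3)
Average length = Σ p(s) × length(s) = 2.1429 bits


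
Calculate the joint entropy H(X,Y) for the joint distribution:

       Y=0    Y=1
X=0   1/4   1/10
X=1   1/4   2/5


H(X,Y) = -Σ p(x,y) log₂ p(x,y)
  p(0,0)=1/4: -0.2500 × log₂(0.2500) = 0.5000
  p(0,1)=1/10: -0.1000 × log₂(0.1000) = 0.3322
  p(1,0)=1/4: -0.2500 × log₂(0.2500) = 0.5000
  p(1,1)=2/5: -0.4000 × log₂(0.4000) = 0.5288
H(X,Y) = 1.8610 bits


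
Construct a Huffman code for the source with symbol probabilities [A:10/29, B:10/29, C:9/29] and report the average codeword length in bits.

Huffman tree construction:
Combine smallest probabilities repeatedly
Resulting codes:
  A: 11 (length 2)
  B: 0 (length 1)
  C: 10 (length 2)
Average length = Σ p(s) × length(s) = 1.6552 bits


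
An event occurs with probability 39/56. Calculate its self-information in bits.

Information content I(x) = -log₂(p(x))
I = -log₂(39/56) = -log₂(0.6964)
I = 0.5220 bits


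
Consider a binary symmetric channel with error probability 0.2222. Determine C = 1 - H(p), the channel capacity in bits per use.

For BSC with error probability p:
C = 1 - H(p) where H(p) is binary entropy
H(0.2222) = -0.2222 × log₂(0.2222) - 0.7778 × log₂(0.7778)
H(p) = 0.7642
C = 1 - 0.7642 = 0.2358 bits/use


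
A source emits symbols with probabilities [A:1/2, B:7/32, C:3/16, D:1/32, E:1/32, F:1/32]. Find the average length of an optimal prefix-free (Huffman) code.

Huffman tree construction:
Combine smallest probabilities repeatedly
Resulting codes:
  A: 0 (length 1)
  B: 10 (length 2)
  C: 111 (length 3)
  D: 11010 (length 5)
  E: 11011 (length 5)
  F: 1100 (length 4)
Average length = Σ p(s) × length(s) = 1.9375 bits


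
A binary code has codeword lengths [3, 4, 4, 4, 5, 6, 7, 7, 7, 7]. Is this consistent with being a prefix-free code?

Kraft inequality: Σ 2^(-l_i) ≤ 1 for prefix-free code
Calculating: 2^(-3) + 2^(-4) + 2^(-4) + 2^(-4) + 2^(-5) + 2^(-6) + 2^(-7) + 2^(-7) + 2^(-7) + 2^(-7)
= 0.125 + 0.0625 + 0.0625 + 0.0625 + 0.03125 + 0.015625 + 0.0078125 + 0.0078125 + 0.0078125 + 0.0078125
= 0.3906
Since 0.3906 ≤ 1, prefix-free code exists


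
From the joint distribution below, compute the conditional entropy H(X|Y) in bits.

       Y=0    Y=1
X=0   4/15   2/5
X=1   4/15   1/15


H(X|Y) = Σ_y p(y) H(X|Y=y)
  p(Y=0) = 8/15, H(X|Y=0) = 1.0000
  p(Y=1) = 7/15, H(X|Y=1) = 0.5917
H(X|Y) = 0.5333×1.0000 + 0.4667×0.5917 = 0.8094 bits


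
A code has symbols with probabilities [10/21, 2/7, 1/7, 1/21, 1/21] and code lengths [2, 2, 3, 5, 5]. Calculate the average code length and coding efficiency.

Average length L = Σ p_i × l_i = 2.4286 bits
Entropy H = 1.8455 bits
Efficiency η = H/L × 100% = 75.99%


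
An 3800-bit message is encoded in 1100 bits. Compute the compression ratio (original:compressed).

Compression ratio = Original / Compressed
= 3800 / 1100 = 3.45:1


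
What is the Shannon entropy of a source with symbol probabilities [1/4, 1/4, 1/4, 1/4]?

H(X) = -Σ p(x) log₂ p(x)
  -1/4 × log₂(1/4) = 0.5000
  -1/4 × log₂(1/4) = 0.5000
  -1/4 × log₂(1/4) = 0.5000
  -1/4 × log₂(1/4) = 0.5000
H(X) = 2.0000 bits


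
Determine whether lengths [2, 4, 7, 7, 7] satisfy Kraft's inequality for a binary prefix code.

Kraft inequality: Σ 2^(-l_i) ≤ 1 for prefix-free code
Calculating: 2^(-2) + 2^(-4) + 2^(-7) + 2^(-7) + 2^(-7)
= 0.25 + 0.0625 + 0.0078125 + 0.0078125 + 0.0078125
= 0.3359
Since 0.3359 ≤ 1, prefix-free code exists


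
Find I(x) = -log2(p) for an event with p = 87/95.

Information content I(x) = -log₂(p(x))
I = -log₂(87/95) = -log₂(0.9158)
I = 0.1269 bits
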